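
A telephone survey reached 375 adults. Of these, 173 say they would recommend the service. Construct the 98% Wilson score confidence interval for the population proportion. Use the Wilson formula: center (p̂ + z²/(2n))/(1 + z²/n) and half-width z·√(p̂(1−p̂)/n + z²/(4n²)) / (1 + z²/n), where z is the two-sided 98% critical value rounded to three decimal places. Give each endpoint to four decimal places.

(0.4024, 0.5213)

p̂ = 173/375 = 0.46133; z = 2.326, so z² = 5.410276.
1 + z²/n = 1.014427.
Center = (0.46133 + 0.007214)/1.014427 = 0.46188.
Radicand: p̂(1−p̂)/n + z²/(4n²) = 0.000662680 + 0.000009618 = 0.000672298.
Half-width = z·√(radicand)/denom = 2.326·0.025929/1.014427 = 0.05945.
So the interval runs from 0.4024 to 0.5213.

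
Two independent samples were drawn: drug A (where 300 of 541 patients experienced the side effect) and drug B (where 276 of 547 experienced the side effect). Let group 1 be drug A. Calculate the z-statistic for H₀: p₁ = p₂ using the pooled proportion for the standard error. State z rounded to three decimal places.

Sample proportions: p̂₁ = 300/541 = 0.55453 and p̂₂ = 276/547 = 0.50457.
Pooled p̂ = (300+276)/(541+547) = 576/1088 = 0.52941.
SE = √[p̂(1−p̂)(1/n₁+1/n₂)] = √[0.52941·0.47059·(1/541+1/547)] ≈ 0.030265.
z = (p̂₁ − p̂₂)/SE = (0.55453 − 0.50457)/0.030265 = 0.04996/0.030265 = 1.651.

z = 1.651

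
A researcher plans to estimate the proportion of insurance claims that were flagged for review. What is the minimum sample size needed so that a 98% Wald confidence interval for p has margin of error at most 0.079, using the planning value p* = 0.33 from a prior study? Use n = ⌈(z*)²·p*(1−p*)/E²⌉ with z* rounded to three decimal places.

For 98% confidence, z* = 2.326.
p*(1−p*) = 0.2211.
(z*)²·p*(1−p*)/E² = 5.410276·0.2211/0.006241 = 191.670.
⌈191.670⌉ = 192.

n = 192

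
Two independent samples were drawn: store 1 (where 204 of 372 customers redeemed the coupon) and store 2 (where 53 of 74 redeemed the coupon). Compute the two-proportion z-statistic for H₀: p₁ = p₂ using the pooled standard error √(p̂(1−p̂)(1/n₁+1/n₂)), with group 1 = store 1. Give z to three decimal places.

p̂₁ = 204/372 = 0.54839, p̂₂ = 53/74 = 0.71622.
Pooling: p̂ = 257/446 = 0.57623.
Pooled SE = √[0.2441885·0.01620169] ≈ 0.062899.
z = -0.16783/0.062899 = -2.668.

z = -2.668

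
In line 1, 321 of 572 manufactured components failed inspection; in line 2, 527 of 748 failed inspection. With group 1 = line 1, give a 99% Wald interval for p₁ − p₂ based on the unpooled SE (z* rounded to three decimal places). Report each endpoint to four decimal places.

(-0.2119, -0.0748)

p̂₁ = 321/572 = 0.56119, p̂₂ = 527/748 = 0.70455; p̂₁ − p̂₂ = -0.14336.
SE = √(0.000430517 + 0.000278290) = √0.000708807 = 0.026623.
z* = 2.576 at the 99% level. Margin of error = 0.06858.
So the interval runs from -0.2119 to -0.0748.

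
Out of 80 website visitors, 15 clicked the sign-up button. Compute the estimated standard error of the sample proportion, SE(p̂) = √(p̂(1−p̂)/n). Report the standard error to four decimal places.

SE = 0.0436

With x = 15 successes in n = 80, p̂ = 0.18750.
p̂(1−p̂) = 0.18750·0.81250 = 0.152344.
SE = √(0.152344/80) = 0.0436.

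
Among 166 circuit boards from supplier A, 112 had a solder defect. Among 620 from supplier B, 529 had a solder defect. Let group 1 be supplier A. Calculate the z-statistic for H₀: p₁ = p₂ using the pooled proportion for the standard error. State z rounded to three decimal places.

p̂₁ = 112/166 = 0.67470, p̂₂ = 529/620 = 0.85323.
Pooling: p̂ = 641/786 = 0.81552.
Pooled SE = √[0.1504461·0.00763700] ≈ 0.033896.
z = (p̂₁ − p̂₂)/SE = (0.67470 − 0.85323)/0.033896 = -0.17853/0.033896 = -5.267.

z = -5.267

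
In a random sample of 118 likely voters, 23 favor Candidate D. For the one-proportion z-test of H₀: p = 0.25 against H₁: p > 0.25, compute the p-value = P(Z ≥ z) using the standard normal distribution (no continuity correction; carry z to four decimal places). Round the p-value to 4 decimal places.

p̂ = 23/118 = 0.19492.
Null standard error: √(0.25·0.75/118) = √0.001588983 = 0.039862.
Test statistic (full precision, shown to 4 dp): z = (23/118 − 0.25)/SE₀ ≈ -1.3819.
From the standard normal, P(Z ≥ z) = 0.9165.

p-value = 0.9165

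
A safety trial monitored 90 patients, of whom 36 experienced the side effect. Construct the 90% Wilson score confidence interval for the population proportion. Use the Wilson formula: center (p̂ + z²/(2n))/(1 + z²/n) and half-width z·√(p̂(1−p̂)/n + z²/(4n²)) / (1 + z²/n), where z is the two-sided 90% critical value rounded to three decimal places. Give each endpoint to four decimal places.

p̂ = 36/90 = 0.40000; z = 1.645, so z² = 2.706025.
Denominator 1 + z²/n = 1 + 2.706025/90 = 1.030067.
Adjusted center: (0.40000 + z²/(2n))/1.030067 = 0.40292.
Radicand: p̂(1−p̂)/n + z²/(4n²) = 0.002666667 + 0.000083519 = 0.002750186.
Half-width = z·√(radicand)/denom = 1.645·0.052442/1.030067 = 0.08375.
CI: 0.40292 ± 0.08375 = (0.3192, 0.4867).

(0.3192, 0.4867)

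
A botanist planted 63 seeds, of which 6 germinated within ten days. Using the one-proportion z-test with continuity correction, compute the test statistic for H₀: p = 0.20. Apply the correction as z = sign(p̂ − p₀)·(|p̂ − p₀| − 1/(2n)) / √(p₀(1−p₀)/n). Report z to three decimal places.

z = -1.921

The sample proportion is 6/63 = 0.09524. p̂ − p₀ = -0.104762.
Continuity correction 1/(2n) = 1/126 = 0.007937.
Corrected numerator: |-0.104762| − 0.007937 = 0.096825.
Null standard error: √(0.20·0.80/63) = √0.002539683 = 0.050395.
z = −0.096825/0.050395 = -1.921.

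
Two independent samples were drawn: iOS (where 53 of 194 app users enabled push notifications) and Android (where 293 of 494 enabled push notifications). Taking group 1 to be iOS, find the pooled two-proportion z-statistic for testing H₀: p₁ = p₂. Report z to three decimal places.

p̂₁ = 53/194 = 0.27320, p̂₂ = 293/494 = 0.59312.
Pooled p̂ = (53+293)/(194+494) = 346/688 = 0.50291.
Pooled SE = √[0.2499915·0.00717893] ≈ 0.042364.
z = (p̂₁ − p̂₂)/SE = (0.27320 − 0.59312)/0.042364 = -0.31992/0.042364 = -7.552.

z = -7.552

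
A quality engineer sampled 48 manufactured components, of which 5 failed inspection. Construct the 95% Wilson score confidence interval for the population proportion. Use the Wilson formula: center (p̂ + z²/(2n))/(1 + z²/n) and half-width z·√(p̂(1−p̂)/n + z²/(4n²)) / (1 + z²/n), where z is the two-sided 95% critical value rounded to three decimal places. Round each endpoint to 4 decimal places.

(0.0453, 0.2217)

Here p̂ = 5/48 = 0.10417 and z = 1.960 (z² = 3.841600).
Denominator 1 + z²/n = 1 + 3.841600/48 = 1.080033.
Adjusted center: (0.10417 + z²/(2n))/1.080033 = 0.13350.
Radicand: p̂(1−p̂)/n + z²/(4n²) = 0.001944083 + 0.000416840 = 0.002360923.
Half-width = 1.960·√0.002360923/1.080033 = 0.08818.
So the interval runs from 0.0453 to 0.2217.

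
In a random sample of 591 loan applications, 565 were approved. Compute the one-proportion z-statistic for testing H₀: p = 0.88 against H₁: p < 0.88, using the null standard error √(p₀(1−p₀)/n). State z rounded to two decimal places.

p̂ = 565/591 = 0.95601.
Null standard error: √(0.88·0.12/591) = √0.000178680 = 0.013367.
z = (0.95601 − 0.88)/0.013367 = 0.07601/0.013367 = 5.69.

z = 5.69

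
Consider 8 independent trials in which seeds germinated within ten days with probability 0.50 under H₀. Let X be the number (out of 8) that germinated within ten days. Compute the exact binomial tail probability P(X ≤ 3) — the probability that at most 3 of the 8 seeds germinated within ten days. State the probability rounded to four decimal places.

P = 0.3633

X is binomial with n = 8 and p = 0.50.
P(X ≤ 3) = C(8,0)·0.50^0·0.50^8 + C(8,1)·0.50^1·0.50^7 + C(8,2)·0.50^2·0.50^6 + C(8,3)·0.50^3·0.50^5.
= 0.003906 + 0.031250 + 0.109375 + 0.218750 = 0.3633.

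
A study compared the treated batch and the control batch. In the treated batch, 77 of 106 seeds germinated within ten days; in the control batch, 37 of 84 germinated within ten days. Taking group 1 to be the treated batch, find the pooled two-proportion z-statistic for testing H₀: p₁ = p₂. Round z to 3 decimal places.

p̂₁ = 77/106 = 0.72642, p̂₂ = 37/84 = 0.44048.
Pooled p̂ = (77+37)/(106+84) = 114/190 = 0.60000.
SE = √[p̂(1−p̂)(1/n₁+1/n₂)] = √[0.60000·0.40000·(1/106+1/84)] ≈ 0.071563.
z = 0.28594/0.071563 = 3.996.

z = 3.996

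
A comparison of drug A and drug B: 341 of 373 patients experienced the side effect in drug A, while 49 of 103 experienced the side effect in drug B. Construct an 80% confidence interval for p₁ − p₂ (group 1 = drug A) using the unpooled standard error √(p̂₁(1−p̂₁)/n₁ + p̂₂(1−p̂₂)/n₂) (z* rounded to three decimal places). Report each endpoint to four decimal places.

(0.3727, 0.5042)

p̂₁ = 0.91421, p̂₂ = 0.47573, so the observed difference is 0.43848.
SE = √(0.000210270 + 0.002421465) = √0.002631735 = 0.051300.
For 80% confidence, z* = 1.282. Margin of error = 0.06577.
So the interval runs from 0.3727 to 0.5042.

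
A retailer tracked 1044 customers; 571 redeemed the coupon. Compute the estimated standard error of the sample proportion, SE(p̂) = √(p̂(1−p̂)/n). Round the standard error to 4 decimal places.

SE = 0.0154

Sample proportion p̂ = 571/1044 = 0.54693.
p̂(1−p̂) = 0.247798.
SE = √(0.247798/1044) = 0.0154.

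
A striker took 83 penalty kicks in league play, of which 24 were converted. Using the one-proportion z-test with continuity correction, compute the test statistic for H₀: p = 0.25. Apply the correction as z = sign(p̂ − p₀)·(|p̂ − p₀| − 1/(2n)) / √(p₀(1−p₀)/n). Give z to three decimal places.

p̂ = 24/83 = 0.28916. p̂ − p₀ = 0.039157.
1/(2n) = 0.006024.
Corrected numerator: |0.039157| − 0.006024 = 0.033133.
SE₀ = √(0.25·0.75/83) = 0.047529.
z = (+)0.033133/0.047529 = 0.697.

z = 0.697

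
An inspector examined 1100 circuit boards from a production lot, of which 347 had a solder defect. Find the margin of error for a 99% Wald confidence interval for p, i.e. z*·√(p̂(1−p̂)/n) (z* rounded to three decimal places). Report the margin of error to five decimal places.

ME = 0.03609

The sample proportion is 347/1100 = 0.31545.
SE(p̂) = √(0.31545·0.68455/1100) = 0.014011.
The 99% critical value is z* = 2.576.
ME = 2.576·0.014011 = 0.03609.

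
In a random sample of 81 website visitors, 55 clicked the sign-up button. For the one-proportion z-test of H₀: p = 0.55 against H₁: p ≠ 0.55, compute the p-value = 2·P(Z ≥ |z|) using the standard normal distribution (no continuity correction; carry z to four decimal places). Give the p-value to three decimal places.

The sample proportion is 55/81 = 0.67901.
Under H₀, SE = √(p₀(1−p₀)/n) = √(0.55·0.45/81) = √0.003055556 = 0.055277.
z = (p̂ − p₀)/SE = (55/81 − 0.55)/0.055277 ≈ 2.3339.
p-value = 2·P(Z ≥ |z|) with z = 2.3339 → 0.020.

p-value = 0.020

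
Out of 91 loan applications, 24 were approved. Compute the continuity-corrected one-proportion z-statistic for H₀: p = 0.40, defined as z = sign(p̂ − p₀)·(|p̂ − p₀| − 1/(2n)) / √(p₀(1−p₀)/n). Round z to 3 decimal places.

Sample proportion p̂ = 24/91 = 0.26374. p̂ − p₀ = -0.136264.
Continuity correction 1/(2n) = 1/182 = 0.005495.
Corrected numerator: |-0.136264| − 0.005495 = 0.130769.
Under H₀, SE = √(p₀(1−p₀)/n) = √(0.40·0.60/91) = √0.002637363 = 0.051355.
z = −0.130769/0.051355 = -2.546.

z = -2.546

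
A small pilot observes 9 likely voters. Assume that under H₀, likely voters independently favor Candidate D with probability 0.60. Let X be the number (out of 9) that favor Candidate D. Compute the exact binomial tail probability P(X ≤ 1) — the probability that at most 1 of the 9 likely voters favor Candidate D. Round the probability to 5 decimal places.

P = 0.00380

X is binomial with n = 9 and p = 0.60.
P(X ≤ 1) = C(9,0)·0.60^0·0.40^9 + C(9,1)·0.60^1·0.40^8.
= 0.000262 + 0.003539 = 0.00380.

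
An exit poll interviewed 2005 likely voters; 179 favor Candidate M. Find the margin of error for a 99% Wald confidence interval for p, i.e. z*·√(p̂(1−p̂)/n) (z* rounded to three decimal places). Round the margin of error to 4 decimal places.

Sample proportion p̂ = 179/2005 = 0.08928.
Standard error of p̂: √(0.081306/2005) = √0.000040552 = 0.006368.
The 99% critical value is z* = 2.576.
So ME = 0.0164.

ME = 0.0164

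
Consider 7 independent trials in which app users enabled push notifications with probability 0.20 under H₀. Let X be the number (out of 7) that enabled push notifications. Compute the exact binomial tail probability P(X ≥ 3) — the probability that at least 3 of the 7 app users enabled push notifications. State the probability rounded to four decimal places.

X is binomial with n = 7 and p = 0.20.
P(X ≥ 3) = Σ_{j=3}^{7} C(7,j)·0.20^j·0.80^{7−j}.
= 0.114688 + 0.028672 + 0.004301 + 0.000358 + 0.000013 = 0.1480.

P = 0.1480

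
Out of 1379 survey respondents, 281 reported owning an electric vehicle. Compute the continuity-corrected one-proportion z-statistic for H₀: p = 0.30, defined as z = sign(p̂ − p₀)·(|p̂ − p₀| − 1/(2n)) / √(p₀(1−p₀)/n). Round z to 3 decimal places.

The sample proportion is 281/1379 = 0.20377. p̂ − p₀ = -0.096229.
1/(2n) = 0.000363.
Corrected numerator: |-0.096229| − 0.000363 = 0.095866.
Under H₀, SE = √(p₀(1−p₀)/n) = √(0.30·0.70/1379) = √0.000152284 = 0.012340.
z = (−)0.095866/0.012340 = -7.769.

z = -7.769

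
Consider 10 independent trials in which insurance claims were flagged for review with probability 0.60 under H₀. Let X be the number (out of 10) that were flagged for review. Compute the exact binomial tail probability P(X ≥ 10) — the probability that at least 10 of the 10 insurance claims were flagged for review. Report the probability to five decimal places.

X is binomial with n = 10 and p = 0.60.
P(X ≥ 10) = C(10,10)·0.60^10·0.40^0.
= 0.006047 = 0.00605.

P = 0.00605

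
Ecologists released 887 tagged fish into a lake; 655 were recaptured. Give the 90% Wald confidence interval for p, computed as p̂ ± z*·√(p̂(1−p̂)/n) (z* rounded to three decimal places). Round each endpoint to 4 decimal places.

(0.7142, 0.7627)

The sample proportion is 655/887 = 0.73844.
SE(p̂) = √(0.73844·0.26156/887) = 0.014756.
z* = 1.645 at the 90% level.
Margin of error: 1.645 × 0.014756 = 0.02427.
So the interval runs from 0.7142 to 0.7627.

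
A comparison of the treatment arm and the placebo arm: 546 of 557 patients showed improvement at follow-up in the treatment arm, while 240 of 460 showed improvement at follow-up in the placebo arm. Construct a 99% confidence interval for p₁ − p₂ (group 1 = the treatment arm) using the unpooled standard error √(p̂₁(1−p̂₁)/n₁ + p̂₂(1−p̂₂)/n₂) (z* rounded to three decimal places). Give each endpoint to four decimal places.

(0.3966, 0.5204)

p̂₁ = 546/557 = 0.98025, p̂₂ = 240/460 = 0.52174; p̂₁ − p̂₂ = 0.45851.
SE = √(0.000034755 + 0.000542451) = √0.000577206 = 0.024025.
For 99% confidence, z* = 2.576. Margin of error = 0.06189.
CI: 0.45851 ± 0.06189 = (0.3966, 0.5204).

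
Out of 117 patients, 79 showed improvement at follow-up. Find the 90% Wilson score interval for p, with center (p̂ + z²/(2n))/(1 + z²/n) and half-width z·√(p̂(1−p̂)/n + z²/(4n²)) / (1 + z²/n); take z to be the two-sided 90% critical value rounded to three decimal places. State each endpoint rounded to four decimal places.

(0.6007, 0.7418)

Here p̂ = 79/117 = 0.67521 and z = 1.645 (z² = 2.706025).
Denominator 1 + z²/n = 1 + 2.706025/117 = 1.023128.
Center = (0.67521 + 0.011564)/1.023128 = 0.67125.
Radicand: p̂(1−p̂)/n + z²/(4n²) = 0.001874360 + 0.000049420 = 0.001923780.
Half-width = z·√(radicand)/denom = 1.645·0.043861/1.023128 = 0.07052.
Interval: 0.67125 ± 0.07052 → (0.6007, 0.7418).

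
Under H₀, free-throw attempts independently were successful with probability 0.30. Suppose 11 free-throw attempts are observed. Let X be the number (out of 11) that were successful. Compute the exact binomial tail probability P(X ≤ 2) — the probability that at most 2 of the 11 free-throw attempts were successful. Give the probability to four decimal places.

X is binomial with n = 11 and p = 0.30.
P(X ≤ 2) = C(11,0)·0.30^0·0.70^11 + C(11,1)·0.30^1·0.70^10 + C(11,2)·0.30^2·0.70^9.
= 0.019773 + 0.093217 + 0.199750 = 0.3127.

P = 0.3127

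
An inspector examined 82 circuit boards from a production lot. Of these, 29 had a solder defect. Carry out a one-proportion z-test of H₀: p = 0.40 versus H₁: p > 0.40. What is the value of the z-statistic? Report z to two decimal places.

Sample proportion p̂ = 29/82 = 0.35366.
Under H₀, SE = √(p₀(1−p₀)/n) = √(0.40·0.60/82) = √0.002926829 = 0.054100.
z = (p̂ − p₀)/SE = (0.35366 − 0.40)/0.054100 = -0.86.

z = -0.86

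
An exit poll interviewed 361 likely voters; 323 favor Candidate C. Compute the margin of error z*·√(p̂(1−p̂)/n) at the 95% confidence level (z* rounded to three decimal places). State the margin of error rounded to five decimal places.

The sample proportion is 323/361 = 0.89474.
SE = √(p̂(1−p̂)/n) = √(0.094183/361) = 0.016152.
z* = 1.960 at the 95% level.
ME = 1.960·0.016152 = 0.03166.

ME = 0.03166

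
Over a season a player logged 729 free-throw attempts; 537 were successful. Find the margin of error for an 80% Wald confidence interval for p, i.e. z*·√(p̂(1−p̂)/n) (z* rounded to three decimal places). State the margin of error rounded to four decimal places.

The sample proportion is 537/729 = 0.73663.
Standard error of p̂: √(0.194008/729) = √0.000266129 = 0.016313.
For 80% confidence, z* = 1.282.
ME = 1.282·0.016313 = 0.0209.

ME = 0.0209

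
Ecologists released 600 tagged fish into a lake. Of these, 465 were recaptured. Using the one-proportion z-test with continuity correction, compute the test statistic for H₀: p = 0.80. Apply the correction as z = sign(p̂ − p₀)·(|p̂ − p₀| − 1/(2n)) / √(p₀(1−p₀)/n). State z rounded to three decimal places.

z = -1.480

Sample proportion p̂ = 465/600 = 0.77500. p̂ − p₀ = -0.025000.
Continuity correction 1/(2n) = 1/1200 = 0.000833.
Corrected numerator: |-0.025000| − 0.000833 = 0.024167.
SE₀ = √(0.80·0.20/600) = 0.016330.
z = −0.024167/0.016330 = -1.480.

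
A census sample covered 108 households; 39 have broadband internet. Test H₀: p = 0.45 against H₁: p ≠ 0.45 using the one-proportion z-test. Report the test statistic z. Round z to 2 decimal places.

z = -1.86

Sample proportion p̂ = 39/108 = 0.36111.
SE₀ = √(0.45·0.55/108) = 0.047871.
Test statistic: z = -0.08889/0.047871 = -1.86.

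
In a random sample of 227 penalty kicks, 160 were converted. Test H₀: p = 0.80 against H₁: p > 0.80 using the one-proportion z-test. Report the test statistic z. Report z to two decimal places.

z = -3.58

With x = 160 successes in n = 227, p̂ = 0.70485.
SE₀ = √(0.80·0.20/227) = 0.026549.
Test statistic: z = -0.09515/0.026549 = -3.58.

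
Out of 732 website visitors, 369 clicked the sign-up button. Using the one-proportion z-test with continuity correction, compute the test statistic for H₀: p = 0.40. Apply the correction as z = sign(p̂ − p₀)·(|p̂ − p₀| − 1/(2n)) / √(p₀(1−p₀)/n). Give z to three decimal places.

z = 5.711

The sample proportion is 369/732 = 0.50410. p̂ − p₀ = 0.104098.
1/(2n) = 0.000683.
Corrected numerator: |0.104098| − 0.000683 = 0.103415.
SE₀ = √(0.40·0.60/732) = 0.018107.
z = (+)0.103415/0.018107 = 5.711.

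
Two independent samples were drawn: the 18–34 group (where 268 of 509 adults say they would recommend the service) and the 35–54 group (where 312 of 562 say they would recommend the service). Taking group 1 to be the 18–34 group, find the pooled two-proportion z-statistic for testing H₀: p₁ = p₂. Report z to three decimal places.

p̂₁ = 268/509 = 0.52652, p̂₂ = 312/562 = 0.55516.
Pooling: p̂ = 580/1071 = 0.54155.
Pooled SE = √[0.2482736·0.00374400] ≈ 0.030488.
z = -0.02864/0.030488 = -0.939.

z = -0.939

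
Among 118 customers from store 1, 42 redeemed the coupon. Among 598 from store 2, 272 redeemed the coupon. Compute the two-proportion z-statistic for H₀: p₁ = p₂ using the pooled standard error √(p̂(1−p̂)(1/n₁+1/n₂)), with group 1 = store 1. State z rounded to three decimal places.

z = -1.979

p̂₁ = 42/118 = 0.35593, p̂₂ = 272/598 = 0.45485.
Pooled p̂ = (42+272)/(118+598) = 314/716 = 0.43855.
Pooled SE = √[0.2462236·0.01014682] ≈ 0.049984.
z = (p̂₁ − p̂₂)/SE = (0.35593 − 0.45485)/0.049984 = -0.09892/0.049984 = -1.979.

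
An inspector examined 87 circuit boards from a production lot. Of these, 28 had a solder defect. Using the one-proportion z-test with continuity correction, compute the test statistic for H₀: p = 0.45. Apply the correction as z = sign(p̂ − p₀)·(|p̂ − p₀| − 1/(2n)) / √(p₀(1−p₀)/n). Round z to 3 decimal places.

p̂ = 28/87 = 0.32184. p̂ − p₀ = -0.128161.
1/(2n) = 0.005747.
Corrected numerator: |-0.128161| − 0.005747 = 0.122414.
Under H₀, SE = √(p₀(1−p₀)/n) = √(0.45·0.55/87) = √0.002844828 = 0.053337.
z = −0.122414/0.053337 = -2.295.

z = -2.295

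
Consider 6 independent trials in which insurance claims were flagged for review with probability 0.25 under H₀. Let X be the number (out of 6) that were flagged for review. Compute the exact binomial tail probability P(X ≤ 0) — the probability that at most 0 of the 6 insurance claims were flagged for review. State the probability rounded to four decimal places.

X ~ Binomial(n=6, p=0.25).
P(X ≤ 0) = C(6,0)·0.25^0·0.75^6.
= 0.177979 = 0.1780.

P = 0.1780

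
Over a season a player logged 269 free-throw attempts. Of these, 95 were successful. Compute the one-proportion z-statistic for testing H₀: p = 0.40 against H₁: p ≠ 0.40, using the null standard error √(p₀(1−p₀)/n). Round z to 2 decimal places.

z = -1.57

The sample proportion is 95/269 = 0.35316.
SE₀ = √(0.40·0.60/269) = 0.029870.
z = (0.35316 − 0.40)/0.029870 = -0.04684/0.029870 = -1.57.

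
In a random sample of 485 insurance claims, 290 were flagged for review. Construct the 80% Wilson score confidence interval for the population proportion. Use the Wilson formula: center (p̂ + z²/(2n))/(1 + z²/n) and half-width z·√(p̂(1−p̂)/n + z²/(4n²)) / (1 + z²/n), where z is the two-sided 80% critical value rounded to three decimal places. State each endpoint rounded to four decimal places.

(0.5691, 0.6261)

Here p̂ = 290/485 = 0.59794 and z = 1.282 (z² = 1.643524).
Denominator 1 + z²/n = 1 + 1.643524/485 = 1.003389.
Adjusted center: (0.59794 + z²/(2n))/1.003389 = 0.59761.
Radicand: p̂(1−p̂)/n + z²/(4n²) = 0.000495687 + 0.000001747 = 0.000497434.
Half-width = 1.282·√0.000497434/1.003389 = 0.02850.
CI: 0.59761 ± 0.02850 = (0.5691, 0.6261).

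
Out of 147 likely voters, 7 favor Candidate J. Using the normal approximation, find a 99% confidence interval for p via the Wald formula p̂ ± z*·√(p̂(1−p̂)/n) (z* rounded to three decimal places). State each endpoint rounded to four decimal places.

(0.0024, 0.0929)

p̂ = 7/147 = 0.04762.
Standard error of p̂: √(0.045351/147) = √0.000308513 = 0.017565.
The 99% critical value is z* = 2.576.
Margin of error: 2.576 × 0.017565 = 0.04525.
CI: 0.04762 ± 0.04525 = (0.0024, 0.0929).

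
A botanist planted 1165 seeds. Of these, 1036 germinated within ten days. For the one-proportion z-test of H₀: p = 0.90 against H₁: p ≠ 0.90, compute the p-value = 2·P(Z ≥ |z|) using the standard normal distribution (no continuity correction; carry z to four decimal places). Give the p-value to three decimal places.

Sample proportion p̂ = 1036/1165 = 0.88927.
Under H₀, SE = √(p₀(1−p₀)/n) = √(0.90·0.10/1165) = √0.000077253 = 0.008789.
z = (p̂ − p₀)/SE = (1036/1165 − 0.90)/0.008789 ≈ -1.2207.
p-value = 2·P(Z ≥ |z|) with z = -1.2207 → 0.222.

p-value = 0.222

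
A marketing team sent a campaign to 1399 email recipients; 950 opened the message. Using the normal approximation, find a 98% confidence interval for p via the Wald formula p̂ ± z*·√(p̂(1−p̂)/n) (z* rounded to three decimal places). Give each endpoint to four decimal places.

(0.6500, 0.7081)

Sample proportion p̂ = 950/1399 = 0.67906.
Standard error of p̂: √(0.217939/1399) = √0.000155782 = 0.012481.
The 98% critical value is z* = 2.326.
Margin of error: 2.326 × 0.012481 = 0.02903.
Interval: 0.67906 ± 0.02903 → (0.6500, 0.7081).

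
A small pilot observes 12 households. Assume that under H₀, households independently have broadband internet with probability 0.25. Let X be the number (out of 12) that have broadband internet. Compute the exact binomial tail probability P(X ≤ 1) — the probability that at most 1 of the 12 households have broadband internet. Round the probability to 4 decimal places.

X ~ Binomial(n=12, p=0.25).
P(X ≤ 1) = C(12,0)·0.25^0·0.75^12 + C(12,1)·0.25^1·0.75^11.
= 0.031676 + 0.126705 = 0.1584.

P = 0.1584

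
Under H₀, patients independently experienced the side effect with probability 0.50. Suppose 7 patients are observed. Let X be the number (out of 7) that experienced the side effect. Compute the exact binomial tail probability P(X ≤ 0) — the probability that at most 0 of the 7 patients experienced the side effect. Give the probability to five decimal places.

X ~ Binomial(n=7, p=0.50).
P(X ≤ 0) = C(7,0)·0.50^0·0.50^7.
= 0.007812 = 0.00781.

P = 0.00781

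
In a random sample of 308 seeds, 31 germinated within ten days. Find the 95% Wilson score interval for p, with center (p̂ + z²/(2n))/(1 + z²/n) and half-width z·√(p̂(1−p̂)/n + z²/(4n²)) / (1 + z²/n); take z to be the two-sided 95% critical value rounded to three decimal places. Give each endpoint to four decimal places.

p̂ = 31/308 = 0.10065; z = 1.960, so z² = 3.841600.
1 + z²/n = 1.012473.
Adjusted center: (0.10065 + z²/(2n))/1.012473 = 0.10557.
Radicand: p̂(1−p̂)/n + z²/(4n²) = 0.000293893 + 0.000010124 = 0.000304017.
Half-width = z·√(radicand)/denom = 1.960·0.017436/1.012473 = 0.03375.
CI: 0.10557 ± 0.03375 = (0.0718, 0.1393).

(0.0718, 0.1393)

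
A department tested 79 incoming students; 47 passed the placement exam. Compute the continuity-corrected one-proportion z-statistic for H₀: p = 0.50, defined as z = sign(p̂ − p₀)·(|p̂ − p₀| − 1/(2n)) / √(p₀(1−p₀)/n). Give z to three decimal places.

z = 1.575

With x = 47 successes in n = 79, p̂ = 0.59494. p̂ − p₀ = 0.094937.
Continuity correction 1/(2n) = 1/158 = 0.006329.
Corrected numerator: |0.094937| − 0.006329 = 0.088608.
SE₀ = √(0.50·0.50/79) = 0.056254.
z = +0.088608/0.056254 = 1.575.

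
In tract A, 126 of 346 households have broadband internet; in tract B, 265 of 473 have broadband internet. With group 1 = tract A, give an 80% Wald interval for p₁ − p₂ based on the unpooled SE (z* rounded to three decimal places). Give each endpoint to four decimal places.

(-0.2403, -0.1519)

p̂₁ = 126/346 = 0.36416, p̂₂ = 265/473 = 0.56025; p̂₁ − p̂₂ = -0.19609.
Unpooled SE = √(p̂₁(1−p̂₁)/n₁ + p̂₂(1−p̂₂)/n₂) = √(0.000669214 + 0.000520866) = 0.034498.
For 80% confidence, z* = 1.282. Margin of error = 0.04423.
Interval: -0.19609 ± 0.04423 → (-0.2403, -0.1519).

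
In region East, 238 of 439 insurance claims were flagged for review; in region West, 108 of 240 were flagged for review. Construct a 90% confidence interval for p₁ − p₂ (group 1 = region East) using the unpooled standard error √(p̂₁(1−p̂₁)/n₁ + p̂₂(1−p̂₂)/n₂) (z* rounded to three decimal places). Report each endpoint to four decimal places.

(0.0264, 0.1579)

p̂₁ = 0.54214, p̂₂ = 0.45000, so the observed difference is 0.09214.
Unpooled SE = √(p̂₁(1−p̂₁)/n₁ + p̂₂(1−p̂₂)/n₂) = √(0.000565431 + 0.001031250) = 0.039958.
For 90% confidence, z* = 1.645. Margin = 1.645·0.039958 = 0.06573.
CI: 0.09214 ± 0.06573 = (0.0264, 0.1579).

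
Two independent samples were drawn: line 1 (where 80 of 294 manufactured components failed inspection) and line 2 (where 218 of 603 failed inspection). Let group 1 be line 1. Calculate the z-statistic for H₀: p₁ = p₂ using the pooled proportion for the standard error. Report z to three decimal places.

p̂₁ = 80/294 = 0.27211, p̂₂ = 218/603 = 0.36153.
Pooled p̂ = (80+218)/(294+603) = 298/897 = 0.33222.
SE = √[p̂(1−p̂)(1/n₁+1/n₂)] = √[0.33222·0.66778·(1/294+1/603)] ≈ 0.033504.
z = -0.08942/0.033504 = -2.669.

z = -2.669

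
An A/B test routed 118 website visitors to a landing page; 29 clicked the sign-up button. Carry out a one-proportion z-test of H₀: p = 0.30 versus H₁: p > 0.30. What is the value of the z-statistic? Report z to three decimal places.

z = -1.286

With x = 29 successes in n = 118, p̂ = 0.24576.
Null standard error: √(0.30·0.70/118) = √0.001779661 = 0.042186.
Test statistic: z = -0.05424/0.042186 = -1.286.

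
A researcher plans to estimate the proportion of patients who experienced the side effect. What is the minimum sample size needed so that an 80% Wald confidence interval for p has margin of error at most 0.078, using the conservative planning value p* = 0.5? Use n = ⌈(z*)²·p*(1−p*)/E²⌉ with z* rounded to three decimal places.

n = 68

The 80% critical value is z* = 1.282.
p*(1−p*) = 0.2500.
Required n before rounding: 1.643524 × 0.2500 / 0.078² = 67.535.
Rounding up, n = 68.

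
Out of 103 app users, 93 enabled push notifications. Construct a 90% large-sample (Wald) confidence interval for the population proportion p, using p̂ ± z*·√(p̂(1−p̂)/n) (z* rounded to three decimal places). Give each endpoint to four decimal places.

(0.8549, 0.9509)

With x = 93 successes in n = 103, p̂ = 0.90291.
SE(p̂) = √(0.90291·0.09709/103) = 0.029173.
The 90% critical value is z* = 1.645.
Margin of error: 1.645 × 0.029173 = 0.04799.
CI: 0.90291 ± 0.04799 = (0.8549, 0.9509).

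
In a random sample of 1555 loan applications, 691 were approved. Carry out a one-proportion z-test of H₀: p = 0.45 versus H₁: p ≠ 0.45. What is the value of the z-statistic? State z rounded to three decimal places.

With x = 691 successes in n = 1555, p̂ = 0.44437.
Under H₀, SE = √(p₀(1−p₀)/n) = √(0.45·0.55/1555) = √0.000159164 = 0.012616.
z = (p̂ − p₀)/SE = (0.44437 − 0.45)/0.012616 = -0.446.

z = -0.446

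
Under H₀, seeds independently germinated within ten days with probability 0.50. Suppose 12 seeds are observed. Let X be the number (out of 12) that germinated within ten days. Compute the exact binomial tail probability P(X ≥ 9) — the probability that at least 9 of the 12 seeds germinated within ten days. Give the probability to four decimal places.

X ~ Binomial(n=12, p=0.50).
P(X ≥ 9) = C(12,9)·0.50^9·0.50^3 + C(12,10)·0.50^10·0.50^2 + C(12,11)·0.50^11·0.50^1 + C(12,12)·0.50^12·0.50^0.
= 0.053711 + 0.016113 + 0.002930 + 0.000244 = 0.0730.

P = 0.0730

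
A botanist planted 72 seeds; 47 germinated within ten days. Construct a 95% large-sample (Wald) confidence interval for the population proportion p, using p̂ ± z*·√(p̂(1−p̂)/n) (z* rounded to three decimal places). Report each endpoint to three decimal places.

(0.543, 0.763)

p̂ = 47/72 = 0.65278.
SE = √(p̂(1−p̂)/n) = √(0.226659/72) = 0.056107.
The 95% critical value is z* = 1.960.
Margin = 1.960·0.056107 = 0.10997.
CI: 0.65278 ± 0.10997 = (0.543, 0.763).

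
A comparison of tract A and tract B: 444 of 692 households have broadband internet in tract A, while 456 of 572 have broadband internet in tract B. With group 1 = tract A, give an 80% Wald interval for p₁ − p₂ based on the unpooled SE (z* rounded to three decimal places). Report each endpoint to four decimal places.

p̂₁ = 444/692 = 0.64162, p̂₂ = 456/572 = 0.79720; p̂₁ − p̂₂ = -0.15558.
SE = √(0.000332289 + 0.000282641) = √0.000614930 = 0.024798.
The 80% critical value is z* = 1.282. Margin = 1.282·0.024798 = 0.03179.
Interval: -0.15558 ± 0.03179 → (-0.1874, -0.1238).

(-0.1874, -0.1238)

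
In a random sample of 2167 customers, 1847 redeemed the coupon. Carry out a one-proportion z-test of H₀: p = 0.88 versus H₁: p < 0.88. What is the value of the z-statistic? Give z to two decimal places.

z = -3.96

The sample proportion is 1847/2167 = 0.85233.
SE₀ = √(0.88·0.12/2167) = 0.006981.
z = (0.85233 − 0.88)/0.006981 = -0.02767/0.006981 = -3.96.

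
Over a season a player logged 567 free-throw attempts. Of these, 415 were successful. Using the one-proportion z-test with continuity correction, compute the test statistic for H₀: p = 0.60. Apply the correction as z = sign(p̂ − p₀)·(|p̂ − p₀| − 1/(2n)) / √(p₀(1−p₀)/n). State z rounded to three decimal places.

z = 6.369

The sample proportion is 415/567 = 0.73192. p̂ − p₀ = 0.131922.
1/(2n) = 0.000882.
Corrected numerator: |0.131922| − 0.000882 = 0.131040.
Null standard error: √(0.60·0.40/567) = √0.000423280 = 0.020574.
z = (+)0.131040/0.020574 = 6.369.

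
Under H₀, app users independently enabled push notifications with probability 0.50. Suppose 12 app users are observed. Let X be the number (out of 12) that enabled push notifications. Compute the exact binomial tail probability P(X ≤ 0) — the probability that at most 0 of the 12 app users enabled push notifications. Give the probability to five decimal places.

X is binomial with n = 12 and p = 0.50.
P(X ≤ 0) = C(12,0)·0.50^0·0.50^12.
= 0.000244 = 0.00024.

P = 0.00024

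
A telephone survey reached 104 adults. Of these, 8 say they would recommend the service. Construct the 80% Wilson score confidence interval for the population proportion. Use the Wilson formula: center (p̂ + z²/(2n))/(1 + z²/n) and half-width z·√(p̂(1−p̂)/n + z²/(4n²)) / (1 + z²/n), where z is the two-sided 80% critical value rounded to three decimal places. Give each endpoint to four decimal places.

(0.0496, 0.1174)

Here p̂ = 8/104 = 0.07692 and z = 1.282 (z² = 1.643524).
Denominator 1 + z²/n = 1 + 1.643524/104 = 1.015803.
Adjusted center: (0.07692 + z²/(2n))/1.015803 = 0.08350.
Radicand: p̂(1−p̂)/n + z²/(4n²) = 0.000682749 + 0.000037988 = 0.000720737.
Half-width = z·√(radicand)/denom = 1.282·0.026847/1.015803 = 0.03388.
CI: 0.08350 ± 0.03388 = (0.0496, 0.1174).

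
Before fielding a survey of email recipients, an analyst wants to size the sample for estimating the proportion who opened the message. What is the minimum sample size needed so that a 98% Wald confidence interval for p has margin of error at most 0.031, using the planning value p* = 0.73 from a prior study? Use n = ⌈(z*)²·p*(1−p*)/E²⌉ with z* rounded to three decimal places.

For 98% confidence, z* = 2.326.
p*(1−p*) = 0.73·0.27 = 0.1971.
Required n before rounding: 5.410276 × 0.1971 / 0.031² = 1109.641.
⌈1109.641⌉ = 1110.

n = 1110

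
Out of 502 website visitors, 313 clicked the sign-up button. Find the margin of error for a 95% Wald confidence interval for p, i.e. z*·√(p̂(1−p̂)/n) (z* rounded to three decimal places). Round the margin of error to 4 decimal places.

ME = 0.0424

With x = 313 successes in n = 502, p̂ = 0.62351.
Standard error of p̂: √(0.234746/502) = √0.000467622 = 0.021625.
z* = 1.960 at the 95% level.
ME = 1.960·0.021625 = 0.0424.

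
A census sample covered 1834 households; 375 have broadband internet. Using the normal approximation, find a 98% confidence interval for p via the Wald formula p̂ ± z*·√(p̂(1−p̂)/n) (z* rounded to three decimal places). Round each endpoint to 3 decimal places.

(0.183, 0.226)

The sample proportion is 375/1834 = 0.20447.
SE(p̂) = √(0.20447·0.79553/1834) = 0.009418.
The 98% critical value is z* = 2.326.
Margin = 2.326·0.009418 = 0.02191.
So the interval runs from 0.183 to 0.226.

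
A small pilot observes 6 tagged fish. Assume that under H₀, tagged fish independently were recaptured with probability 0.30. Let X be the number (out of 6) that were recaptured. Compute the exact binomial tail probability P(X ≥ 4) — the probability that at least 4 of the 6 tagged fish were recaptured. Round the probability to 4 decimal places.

X ~ Binomial(n=6, p=0.30).
P(X ≥ 4) = C(6,4)·0.30^4·0.70^2 + C(6,5)·0.30^5·0.70^1 + C(6,6)·0.30^6·0.70^0.
= 0.059535 + 0.010206 + 0.000729 = 0.0705.

P = 0.0705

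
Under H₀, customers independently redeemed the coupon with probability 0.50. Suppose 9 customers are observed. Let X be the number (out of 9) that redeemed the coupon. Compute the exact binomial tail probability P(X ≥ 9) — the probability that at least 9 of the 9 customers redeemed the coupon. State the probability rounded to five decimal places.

P = 0.00195

X is binomial with n = 9 and p = 0.50.
P(X ≥ 9) = C(9,9)·0.50^9·0.50^0.
= 0.001953 = 0.00195.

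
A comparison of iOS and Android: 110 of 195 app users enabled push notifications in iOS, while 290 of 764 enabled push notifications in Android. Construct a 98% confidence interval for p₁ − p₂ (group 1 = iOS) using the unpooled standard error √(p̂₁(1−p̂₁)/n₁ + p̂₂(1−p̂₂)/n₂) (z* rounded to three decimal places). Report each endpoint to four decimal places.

p̂₁ = 0.56410, p̂₂ = 0.37958, so the observed difference is 0.18452.
SE = √(0.001260979 + 0.000308245) = √0.001569224 = 0.039613.
z* = 2.326 at the 98% level. Margin of error = 0.09214.
So the interval runs from 0.0924 to 0.2767.

(0.0924, 0.2767)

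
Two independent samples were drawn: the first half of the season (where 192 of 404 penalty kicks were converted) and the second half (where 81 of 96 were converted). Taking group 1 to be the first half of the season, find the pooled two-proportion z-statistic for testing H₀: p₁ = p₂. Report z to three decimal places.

p̂₁ = 192/404 = 0.47525, p̂₂ = 81/96 = 0.84375.
Pooled p̂ = (192+81)/(404+96) = 273/500 = 0.54600.
SE = √[p̂(1−p̂)(1/n₁+1/n₂)] = √[0.54600·0.45400·(1/404+1/96)] ≈ 0.056531.
z = (p̂₁ − p̂₂)/SE = (0.47525 − 0.84375)/0.056531 = -0.36850/0.056531 = -6.519.

z = -6.519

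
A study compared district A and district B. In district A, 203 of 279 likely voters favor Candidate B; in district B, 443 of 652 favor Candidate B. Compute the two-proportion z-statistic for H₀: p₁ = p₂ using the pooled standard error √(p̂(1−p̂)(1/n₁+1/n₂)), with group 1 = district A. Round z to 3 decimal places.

p̂₁ = 203/279 = 0.72760, p̂₂ = 443/652 = 0.67945.
Pooling: p̂ = 646/931 = 0.69388.
Pooled SE = √[0.2124115·0.00511797] ≈ 0.032971.
z = 0.04815/0.032971 = 1.460.

z = 1.460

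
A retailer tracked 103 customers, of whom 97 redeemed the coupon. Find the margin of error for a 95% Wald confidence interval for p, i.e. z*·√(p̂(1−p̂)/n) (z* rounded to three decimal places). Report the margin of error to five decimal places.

ME = 0.04523

With x = 97 successes in n = 103, p̂ = 0.94175.
Standard error of p̂: √(0.054859/103) = √0.000532612 = 0.023078.
For 95% confidence, z* = 1.960.
ME = 1.960·0.023078 = 0.04523.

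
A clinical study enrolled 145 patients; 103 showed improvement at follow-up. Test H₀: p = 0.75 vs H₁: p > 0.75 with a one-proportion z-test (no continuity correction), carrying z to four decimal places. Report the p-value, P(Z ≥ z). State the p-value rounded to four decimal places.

p̂ = 103/145 = 0.71034.
SE₀ = √(0.75·0.25/145) = 0.035960.
Test statistic (full precision, shown to 4 dp): z = (103/145 − 0.75)/SE₀ ≈ -1.1028.
From the standard normal, P(Z ≥ z) = 0.8649.

p-value = 0.8649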